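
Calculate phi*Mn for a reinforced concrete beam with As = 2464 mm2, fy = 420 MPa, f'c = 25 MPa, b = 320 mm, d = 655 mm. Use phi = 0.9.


a = As * fy / (0.85 * f'c * b)
= 2464 * 420 / (0.85 * 25 * 320)
= 152.1882 mm
Mn = As * fy * (d - a/2) / 10^6
= 599.0981 kN-m
phi*Mn = 0.9 * 599.0981 = 539.19 kN-m

539.19


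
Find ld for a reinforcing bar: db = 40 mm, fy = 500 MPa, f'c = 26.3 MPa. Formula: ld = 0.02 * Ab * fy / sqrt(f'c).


Ab = pi * 40^2 / 4 = 1256.637 mm2
ld = 0.02 * 1256.637 * 500 / sqrt(26.3)
= 2450.4 mm

2450.4


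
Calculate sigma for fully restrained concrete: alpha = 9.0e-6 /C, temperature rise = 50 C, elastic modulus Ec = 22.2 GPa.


sigma = alpha * dT * Ec
= 9.0e-6 * 50 * 22.2 * 1000
= 9.99 MPa

9.99


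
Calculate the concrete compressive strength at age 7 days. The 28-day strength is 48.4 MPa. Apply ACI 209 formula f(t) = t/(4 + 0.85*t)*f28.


f(7) = 7 / (4 + 0.85 * 7) * 48.4
= 7 / 9.95 * 48.4
= 34.05 MPa

34.05


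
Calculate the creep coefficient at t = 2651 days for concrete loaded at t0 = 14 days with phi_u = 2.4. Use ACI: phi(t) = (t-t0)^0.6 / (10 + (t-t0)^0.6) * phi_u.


dt = 2651 - 14 = 2637
phi = 2637^0.6 / (10 + 2637^0.6) * 2.4
= 2.205

2.205


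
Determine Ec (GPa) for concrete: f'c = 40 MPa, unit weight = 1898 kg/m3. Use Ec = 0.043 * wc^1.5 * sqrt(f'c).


Ec = 0.043 * 1898^1.5 * sqrt(40) / 1000
= 22.49 GPa

22.49


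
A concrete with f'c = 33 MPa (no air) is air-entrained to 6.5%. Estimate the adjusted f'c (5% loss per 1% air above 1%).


Strength loss = (6.5 - 1) * 5 = 27.5%
f'c = 33 * (1 - 27.5/100)
= 23.93 MPa

23.93


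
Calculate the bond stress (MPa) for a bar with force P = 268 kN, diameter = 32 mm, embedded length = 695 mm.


u = P / (pi * db * ld)
= 268 * 1000 / (pi * 32 * 695)
= 3.836 MPa

3.836


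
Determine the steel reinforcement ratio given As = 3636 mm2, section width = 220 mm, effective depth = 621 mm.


rho = As / (b * d)
= 3636 / (220 * 621)
= 0.0266

0.0266


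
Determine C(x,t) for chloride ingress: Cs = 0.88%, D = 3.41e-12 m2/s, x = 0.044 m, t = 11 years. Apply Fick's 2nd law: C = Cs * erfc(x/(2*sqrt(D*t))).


t_seconds = 11 * 365.25 * 24 * 3600 = 347133600.0 s
arg = 0.044 / (2 * sqrt(3.41e-12 * 347133600.0))
= 0.6394
erfc(0.6394) = 0.3658
C = 0.88 * 0.3658 = 0.3219%

0.3219


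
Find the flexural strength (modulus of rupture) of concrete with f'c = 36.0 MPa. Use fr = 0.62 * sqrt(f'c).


fr = 0.62 * sqrt(36.0)
= 3.72 MPa

3.72


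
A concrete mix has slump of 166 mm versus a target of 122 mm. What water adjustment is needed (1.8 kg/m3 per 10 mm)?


Difference = 122 - 166 = -44 mm
Water adjustment = -44 * 1.8 / 10 = -7.9 kg/m3

-7.9


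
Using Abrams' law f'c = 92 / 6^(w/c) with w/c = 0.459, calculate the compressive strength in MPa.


f'c = 92 / 6^0.459
= 92 / 2.276
= 40.42 MPa

40.42


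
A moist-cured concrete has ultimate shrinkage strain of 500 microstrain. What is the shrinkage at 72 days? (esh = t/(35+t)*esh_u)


esh(72) = 72 / (35 + 72) * 500
= 72 / 107 * 500
= 336.4 microstrain

336.4


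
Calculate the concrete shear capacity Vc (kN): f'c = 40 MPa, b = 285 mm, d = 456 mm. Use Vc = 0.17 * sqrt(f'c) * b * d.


Vc = 0.17 * sqrt(40) * 285 * 456 / 1000
= 139.73 kN

139.73


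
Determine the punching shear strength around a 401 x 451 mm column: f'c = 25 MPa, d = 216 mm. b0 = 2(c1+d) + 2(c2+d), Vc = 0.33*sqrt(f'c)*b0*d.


b0 = 2*(401 + 216) + 2*(451 + 216) = 2568 mm
Vc = 0.33 * sqrt(25) * 2568 * 216 / 1000
= 915.24 kN

915.24


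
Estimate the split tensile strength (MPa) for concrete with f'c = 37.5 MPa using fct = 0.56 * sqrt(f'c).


fct = 0.56 * sqrt(37.5)
= 0.56 * 6.124
= 3.429 MPa

3.429


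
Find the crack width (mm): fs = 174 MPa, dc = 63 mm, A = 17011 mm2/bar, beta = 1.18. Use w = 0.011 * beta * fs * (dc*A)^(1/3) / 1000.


w = 0.011 * beta * fs * (dc * A)^(1/3) / 1000
= 0.011 * 1.18 * 174 * (63 * 17011)^(1/3) / 1000
= 0.231 mm

0.231


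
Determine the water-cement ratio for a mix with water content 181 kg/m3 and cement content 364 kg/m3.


w/c = water / cement
w/c = 181 / 364 = 0.497

0.497


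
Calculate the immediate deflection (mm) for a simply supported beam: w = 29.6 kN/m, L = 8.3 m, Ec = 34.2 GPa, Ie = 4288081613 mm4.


Convert: L = 8.3 m = 8300 mm, Ec = 34.2 GPa = 34200 MPa
delta = 5 * 29.6 * 8300^4 / (384 * 34200 * 4288081613)
= 12.47 mm

12.47


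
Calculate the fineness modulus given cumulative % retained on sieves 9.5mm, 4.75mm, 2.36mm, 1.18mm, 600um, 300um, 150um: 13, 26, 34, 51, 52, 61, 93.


FM = sum(cumulative % retained) / 100
= 330 / 100
= 3.3

3.3


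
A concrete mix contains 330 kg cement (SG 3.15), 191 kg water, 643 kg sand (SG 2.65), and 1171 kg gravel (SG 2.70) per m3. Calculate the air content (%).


Vol cement = 330 / (3.15 * 1000) = 0.104762 m3
Vol water = 191 / 1000 = 0.191 m3
Vol sand = 643 / (2.65 * 1000) = 0.242642 m3
Vol gravel = 1171 / (2.70 * 1000) = 0.433704 m3
Total solid + water volume = 0.972107 m3
Air = (1 - 0.972107) * 100 = 2.79%

2.79


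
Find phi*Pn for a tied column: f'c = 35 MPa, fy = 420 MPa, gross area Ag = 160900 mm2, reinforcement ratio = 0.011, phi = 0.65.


Ast = rho * Ag = 0.011 * 160900 = 1769.9 mm2
phi*Pn = 0.65 * 0.80 * (0.85 * 35 * (160900 - 1769.9) + 420 * 1769.9) / 1000
= 2848.29 kN

2848.29


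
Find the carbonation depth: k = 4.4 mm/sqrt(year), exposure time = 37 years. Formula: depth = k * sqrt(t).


depth = k * sqrt(t)
= 4.4 * sqrt(37)
= 26.76 mm

26.76


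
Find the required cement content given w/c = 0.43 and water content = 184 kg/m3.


Cement = water / (w/c)
= 184 / 0.43
= 427.9 kg/m3

427.9


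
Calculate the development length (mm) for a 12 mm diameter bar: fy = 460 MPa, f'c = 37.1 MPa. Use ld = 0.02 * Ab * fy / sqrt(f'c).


Ab = pi * 12^2 / 4 = 113.097 mm2
ld = 0.02 * 113.097 * 460 / sqrt(37.1)
= 170.8 mm

170.8


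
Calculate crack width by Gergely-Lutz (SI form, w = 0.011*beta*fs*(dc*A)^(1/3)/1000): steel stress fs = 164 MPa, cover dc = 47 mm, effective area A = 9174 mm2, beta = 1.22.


w = 0.011 * beta * fs * (dc * A)^(1/3) / 1000
= 0.011 * 1.22 * 164 * (47 * 9174)^(1/3) / 1000
= 0.166 mm

0.166


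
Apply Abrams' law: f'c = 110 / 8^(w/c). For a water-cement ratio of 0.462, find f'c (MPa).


f'c = 110 / 8^0.462
= 110 / 2.614
= 42.09 MPa

42.09


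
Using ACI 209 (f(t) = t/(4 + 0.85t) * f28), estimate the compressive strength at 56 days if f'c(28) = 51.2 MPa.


f(56) = 56 / (4 + 0.85 * 56) * 51.2
= 56 / 51.6 * 51.2
= 55.57 MPa

55.57


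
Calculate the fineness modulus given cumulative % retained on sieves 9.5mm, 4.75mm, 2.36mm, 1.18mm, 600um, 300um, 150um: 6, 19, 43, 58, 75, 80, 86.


FM = sum(cumulative % retained) / 100
= 367 / 100
= 3.67

3.67


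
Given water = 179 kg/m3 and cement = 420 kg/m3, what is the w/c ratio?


w/c = water / cement
w/c = 179 / 420 = 0.426

0.426


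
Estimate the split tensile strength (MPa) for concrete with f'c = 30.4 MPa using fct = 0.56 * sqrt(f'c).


fct = 0.56 * sqrt(30.4)
= 0.56 * 5.514
= 3.088 MPa

3.088


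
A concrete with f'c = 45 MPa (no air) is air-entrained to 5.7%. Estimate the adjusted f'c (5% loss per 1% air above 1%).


Strength loss = (5.7 - 1) * 5 = 23.5%
f'c = 45 * (1 - 23.5/100)
= 34.42 MPa

34.42


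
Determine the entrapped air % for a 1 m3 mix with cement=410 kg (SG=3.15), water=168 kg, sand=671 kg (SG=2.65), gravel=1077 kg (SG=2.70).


Vol cement = 410 / (3.15 * 1000) = 0.130159 m3
Vol water = 168 / 1000 = 0.168 m3
Vol sand = 671 / (2.65 * 1000) = 0.253208 m3
Vol gravel = 1077 / (2.70 * 1000) = 0.398889 m3
Total solid + water volume = 0.950255 m3
Air = (1 - 0.950255) * 100 = 4.97%

4.97


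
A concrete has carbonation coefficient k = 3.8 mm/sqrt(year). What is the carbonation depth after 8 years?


depth = k * sqrt(t)
= 3.8 * sqrt(8)
= 10.75 mm

10.75


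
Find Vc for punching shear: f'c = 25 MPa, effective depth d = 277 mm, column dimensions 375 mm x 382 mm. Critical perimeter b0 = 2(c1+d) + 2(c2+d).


b0 = 2*(375 + 277) + 2*(382 + 277) = 2622 mm
Vc = 0.33 * sqrt(25) * 2622 * 277 / 1000
= 1198.39 kN

1198.39


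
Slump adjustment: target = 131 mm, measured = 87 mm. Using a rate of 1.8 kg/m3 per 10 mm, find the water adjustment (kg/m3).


Difference = 131 - 87 = 44 mm
Water adjustment = 44 * 1.8 / 10 = 7.9 kg/m3

7.9


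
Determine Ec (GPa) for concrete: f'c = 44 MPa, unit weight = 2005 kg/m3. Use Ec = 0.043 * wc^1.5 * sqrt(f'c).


Ec = 0.043 * 2005^1.5 * sqrt(44) / 1000
= 25.61 GPa

25.61


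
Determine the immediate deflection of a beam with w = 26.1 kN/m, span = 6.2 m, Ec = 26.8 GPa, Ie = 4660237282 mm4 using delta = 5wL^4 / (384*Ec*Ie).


Convert: L = 6.2 m = 6200 mm, Ec = 26.8 GPa = 26800 MPa
delta = 5 * 26.1 * 6200^4 / (384 * 26800 * 4660237282)
= 4.02 mm

4.02


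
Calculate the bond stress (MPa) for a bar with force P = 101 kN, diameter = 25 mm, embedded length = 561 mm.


u = P / (pi * db * ld)
= 101 * 1000 / (pi * 25 * 561)
= 2.292 MPa

2.292


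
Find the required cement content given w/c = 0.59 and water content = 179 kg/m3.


Cement = water / (w/c)
= 179 / 0.59
= 303.4 kg/m3

303.4


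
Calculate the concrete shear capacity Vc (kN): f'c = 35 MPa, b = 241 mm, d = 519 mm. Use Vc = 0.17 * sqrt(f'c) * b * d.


Vc = 0.17 * sqrt(35) * 241 * 519 / 1000
= 125.8 kN

125.8


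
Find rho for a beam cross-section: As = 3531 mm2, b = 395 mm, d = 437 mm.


rho = As / (b * d)
= 3531 / (395 * 437)
= 0.0205

0.0205


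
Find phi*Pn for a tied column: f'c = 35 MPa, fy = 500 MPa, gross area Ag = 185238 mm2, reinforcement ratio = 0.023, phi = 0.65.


Ast = rho * Ag = 0.023 * 185238 = 4260.474 mm2
phi*Pn = 0.65 * 0.80 * (0.85 * 35 * (185238 - 4260.474) + 500 * 4260.474) / 1000
= 3907.45 kN

3907.45


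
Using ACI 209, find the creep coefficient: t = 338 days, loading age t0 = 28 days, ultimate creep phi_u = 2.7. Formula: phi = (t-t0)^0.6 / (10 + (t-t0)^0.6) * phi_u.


dt = 338 - 28 = 310
phi = 310^0.6 / (10 + 310^0.6) * 2.7
= 2.045

2.045


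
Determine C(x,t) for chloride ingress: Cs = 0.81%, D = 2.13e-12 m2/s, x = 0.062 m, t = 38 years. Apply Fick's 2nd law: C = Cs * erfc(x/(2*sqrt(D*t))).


t_seconds = 38 * 365.25 * 24 * 3600 = 1199188800.0 s
arg = 0.062 / (2 * sqrt(2.13e-12 * 1199188800.0))
= 0.6134
erfc(0.6134) = 0.3857
C = 0.81 * 0.3857 = 0.3124%

0.3124


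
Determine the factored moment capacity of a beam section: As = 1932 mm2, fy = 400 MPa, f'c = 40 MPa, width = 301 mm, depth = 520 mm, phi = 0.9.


a = As * fy / (0.85 * f'c * b)
= 1932 * 400 / (0.85 * 40 * 301)
= 75.513 mm
Mn = As * fy * (d - a/2) / 10^6
= 372.6778 kN-m
phi*Mn = 0.9 * 372.6778 = 335.41 kN-m

335.41


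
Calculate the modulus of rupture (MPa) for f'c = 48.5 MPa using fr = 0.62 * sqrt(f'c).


fr = 0.62 * sqrt(48.5)
= 4.318 MPa

4.318


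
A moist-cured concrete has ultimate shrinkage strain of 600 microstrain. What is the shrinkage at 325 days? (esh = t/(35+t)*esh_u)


esh(325) = 325 / (35 + 325) * 600
= 325 / 360 * 600
= 541.7 microstrain

541.7


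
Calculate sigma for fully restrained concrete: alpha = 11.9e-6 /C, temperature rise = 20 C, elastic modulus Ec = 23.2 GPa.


sigma = alpha * dT * Ec
= 11.9e-6 * 20 * 23.2 * 1000
= 5.522 MPa

5.522


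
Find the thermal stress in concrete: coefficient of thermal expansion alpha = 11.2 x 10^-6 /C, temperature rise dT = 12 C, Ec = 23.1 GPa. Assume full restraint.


sigma = alpha * dT * Ec
= 11.2e-6 * 12 * 23.1 * 1000
= 3.105 MPa

3.105


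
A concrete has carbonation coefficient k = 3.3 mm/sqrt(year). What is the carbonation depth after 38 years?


depth = k * sqrt(t)
= 3.3 * sqrt(38)
= 20.34 mm

20.34


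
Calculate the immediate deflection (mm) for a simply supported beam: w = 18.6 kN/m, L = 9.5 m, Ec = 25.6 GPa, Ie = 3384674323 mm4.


Convert: L = 9.5 m = 9500 mm, Ec = 25.6 GPa = 25600 MPa
delta = 5 * 18.6 * 9500^4 / (384 * 25600 * 3384674323)
= 22.77 mm

22.77


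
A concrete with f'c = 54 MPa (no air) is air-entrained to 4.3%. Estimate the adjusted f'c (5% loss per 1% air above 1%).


Strength loss = (4.3 - 1) * 5 = 16.5%
f'c = 54 * (1 - 16.5/100)
= 45.09 MPa

45.09


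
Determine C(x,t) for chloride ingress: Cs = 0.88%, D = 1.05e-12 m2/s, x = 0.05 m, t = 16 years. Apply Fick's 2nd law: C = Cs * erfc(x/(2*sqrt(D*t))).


t_seconds = 16 * 365.25 * 24 * 3600 = 504921600.0 s
arg = 0.05 / (2 * sqrt(1.05e-12 * 504921600.0))
= 1.0858
erfc(1.0858) = 0.1247
C = 0.88 * 0.1247 = 0.1097%

0.1097


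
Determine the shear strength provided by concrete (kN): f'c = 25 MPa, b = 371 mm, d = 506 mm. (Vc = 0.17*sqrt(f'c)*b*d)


Vc = 0.17 * sqrt(25) * 371 * 506 / 1000
= 159.57 kN

159.57


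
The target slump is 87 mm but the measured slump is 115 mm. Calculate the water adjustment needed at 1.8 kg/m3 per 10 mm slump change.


Difference = 87 - 115 = -28 mm
Water adjustment = -28 * 1.8 / 10 = -5.0 kg/m3

-5.0


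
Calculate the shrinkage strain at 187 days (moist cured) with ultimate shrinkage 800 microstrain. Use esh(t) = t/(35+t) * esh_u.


esh(187) = 187 / (35 + 187) * 800
= 187 / 222 * 800
= 673.9 microstrain

673.9


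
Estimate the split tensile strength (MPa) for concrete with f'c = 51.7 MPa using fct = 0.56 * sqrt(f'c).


fct = 0.56 * sqrt(51.7)
= 0.56 * 7.19
= 4.027 MPa

4.027


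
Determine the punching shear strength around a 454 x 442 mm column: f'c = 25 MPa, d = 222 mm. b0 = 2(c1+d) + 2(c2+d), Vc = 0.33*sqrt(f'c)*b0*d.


b0 = 2*(454 + 222) + 2*(442 + 222) = 2680 mm
Vc = 0.33 * sqrt(25) * 2680 * 222 / 1000
= 981.68 kN

981.68


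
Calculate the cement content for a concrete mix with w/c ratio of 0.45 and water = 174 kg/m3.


Cement = water / (w/c)
= 174 / 0.45
= 386.7 kg/m3

386.7


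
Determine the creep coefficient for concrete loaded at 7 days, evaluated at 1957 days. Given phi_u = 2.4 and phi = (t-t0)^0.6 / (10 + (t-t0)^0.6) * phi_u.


dt = 1957 - 7 = 1950
phi = 1950^0.6 / (10 + 1950^0.6) * 2.4
= 2.17

2.17


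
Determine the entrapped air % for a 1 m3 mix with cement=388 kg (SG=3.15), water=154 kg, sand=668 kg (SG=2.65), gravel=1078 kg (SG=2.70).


Vol cement = 388 / (3.15 * 1000) = 0.123175 m3
Vol water = 154 / 1000 = 0.154 m3
Vol sand = 668 / (2.65 * 1000) = 0.252075 m3
Vol gravel = 1078 / (2.70 * 1000) = 0.399259 m3
Total solid + water volume = 0.928509 m3
Air = (1 - 0.928509) * 100 = 7.15%

7.15


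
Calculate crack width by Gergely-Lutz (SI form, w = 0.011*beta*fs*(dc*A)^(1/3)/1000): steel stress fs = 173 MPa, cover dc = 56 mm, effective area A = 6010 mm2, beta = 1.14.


w = 0.011 * beta * fs * (dc * A)^(1/3) / 1000
= 0.011 * 1.14 * 173 * (56 * 6010)^(1/3) / 1000
= 0.151 mm

0.151


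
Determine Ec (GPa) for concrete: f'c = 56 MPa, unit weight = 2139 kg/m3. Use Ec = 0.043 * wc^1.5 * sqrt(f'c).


Ec = 0.043 * 2139^1.5 * sqrt(56) / 1000
= 31.83 GPa

31.83


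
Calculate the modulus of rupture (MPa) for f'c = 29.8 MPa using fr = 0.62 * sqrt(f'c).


fr = 0.62 * sqrt(29.8)
= 3.385 MPa

3.385


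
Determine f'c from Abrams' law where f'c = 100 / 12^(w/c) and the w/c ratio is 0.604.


f'c = 100 / 12^0.604
= 100 / 4.486
= 22.29 MPa

22.29


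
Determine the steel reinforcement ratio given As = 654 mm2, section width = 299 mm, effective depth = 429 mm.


rho = As / (b * d)
= 654 / (299 * 429)
= 0.0051

0.0051


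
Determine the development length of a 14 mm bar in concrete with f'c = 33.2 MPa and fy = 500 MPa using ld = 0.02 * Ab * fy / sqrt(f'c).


Ab = pi * 14^2 / 4 = 153.938 mm2
ld = 0.02 * 153.938 * 500 / sqrt(33.2)
= 267.2 mm

267.2


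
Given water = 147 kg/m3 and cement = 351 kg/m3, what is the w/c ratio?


w/c = water / cement
w/c = 147 / 351 = 0.419

0.419


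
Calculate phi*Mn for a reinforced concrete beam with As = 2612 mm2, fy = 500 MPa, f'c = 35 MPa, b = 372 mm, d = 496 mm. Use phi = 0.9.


a = As * fy / (0.85 * f'c * b)
= 2612 * 500 / (0.85 * 35 * 372)
= 118.0085 mm
Mn = As * fy * (d - a/2) / 10^6
= 570.7165 kN-m
phi*Mn = 0.9 * 570.7165 = 513.64 kN-m

513.64


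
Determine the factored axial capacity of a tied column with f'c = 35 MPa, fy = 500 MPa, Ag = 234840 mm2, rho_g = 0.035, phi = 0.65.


Ast = rho * Ag = 0.035 * 234840 = 8219.4 mm2
phi*Pn = 0.65 * 0.80 * (0.85 * 35 * (234840 - 8219.4) + 500 * 8219.4) / 1000
= 5642.86 kN

5642.86


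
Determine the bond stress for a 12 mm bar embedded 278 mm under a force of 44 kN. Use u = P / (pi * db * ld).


u = P / (pi * db * ld)
= 44 * 1000 / (pi * 12 * 278)
= 4.198 MPa

4.198


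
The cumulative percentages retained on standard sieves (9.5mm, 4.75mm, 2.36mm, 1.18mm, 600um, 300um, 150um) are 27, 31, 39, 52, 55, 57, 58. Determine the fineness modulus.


FM = sum(cumulative % retained) / 100
= 319 / 100
= 3.19

3.19


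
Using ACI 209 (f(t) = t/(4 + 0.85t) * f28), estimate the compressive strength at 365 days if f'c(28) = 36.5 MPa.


f(365) = 365 / (4 + 0.85 * 365) * 36.5
= 365 / 314.25 * 36.5
= 42.39 MPa

42.39


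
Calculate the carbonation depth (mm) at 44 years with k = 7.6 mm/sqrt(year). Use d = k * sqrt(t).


depth = k * sqrt(t)
= 7.6 * sqrt(44)
= 50.41 mm

50.41


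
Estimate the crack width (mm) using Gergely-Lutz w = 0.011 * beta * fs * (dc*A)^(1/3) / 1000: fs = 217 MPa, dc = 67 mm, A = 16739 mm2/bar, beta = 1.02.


w = 0.011 * beta * fs * (dc * A)^(1/3) / 1000
= 0.011 * 1.02 * 217 * (67 * 16739)^(1/3) / 1000
= 0.253 mm

0.253


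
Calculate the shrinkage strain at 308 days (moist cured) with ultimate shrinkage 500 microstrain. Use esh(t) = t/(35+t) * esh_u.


esh(308) = 308 / (35 + 308) * 500
= 308 / 343 * 500
= 449.0 microstrain

449.0


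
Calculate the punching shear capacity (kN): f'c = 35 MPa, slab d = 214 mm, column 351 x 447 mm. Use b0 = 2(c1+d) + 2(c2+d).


b0 = 2*(351 + 214) + 2*(447 + 214) = 2452 mm
Vc = 0.33 * sqrt(35) * 2452 * 214 / 1000
= 1024.43 kN

1024.43


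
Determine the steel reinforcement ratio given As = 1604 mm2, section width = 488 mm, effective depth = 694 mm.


rho = As / (b * d)
= 1604 / (488 * 694)
= 0.0047

0.0047


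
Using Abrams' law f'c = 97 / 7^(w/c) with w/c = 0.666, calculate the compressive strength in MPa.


f'c = 97 / 7^0.666
= 97 / 3.655
= 26.54 MPa

26.54


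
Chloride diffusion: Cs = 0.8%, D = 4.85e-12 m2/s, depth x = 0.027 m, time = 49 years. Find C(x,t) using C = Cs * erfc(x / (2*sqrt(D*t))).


t_seconds = 49 * 365.25 * 24 * 3600 = 1546322400.0 s
arg = 0.027 / (2 * sqrt(4.85e-12 * 1546322400.0))
= 0.1559
erfc(0.1559) = 0.8255
C = 0.8 * 0.8255 = 0.6604%

0.6604


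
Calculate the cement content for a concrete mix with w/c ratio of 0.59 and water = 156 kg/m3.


Cement = water / (w/c)
= 156 / 0.59
= 264.4 kg/m3

264.4


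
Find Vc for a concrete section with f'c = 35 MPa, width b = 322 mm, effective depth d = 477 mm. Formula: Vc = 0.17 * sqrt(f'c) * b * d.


Vc = 0.17 * sqrt(35) * 322 * 477 / 1000
= 154.47 kN

154.47


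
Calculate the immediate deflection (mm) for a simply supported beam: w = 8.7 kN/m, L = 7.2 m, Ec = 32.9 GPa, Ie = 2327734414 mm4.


Convert: L = 7.2 m = 7200 mm, Ec = 32.9 GPa = 32900 MPa
delta = 5 * 8.7 * 7200^4 / (384 * 32900 * 2327734414)
= 3.98 mm

3.98


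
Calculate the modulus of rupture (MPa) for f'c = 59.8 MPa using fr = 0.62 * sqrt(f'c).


fr = 0.62 * sqrt(59.8)
= 4.794 MPa

4.794


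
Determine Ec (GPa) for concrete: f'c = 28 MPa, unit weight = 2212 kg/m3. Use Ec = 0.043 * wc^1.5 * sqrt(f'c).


Ec = 0.043 * 2212^1.5 * sqrt(28) / 1000
= 23.67 GPa

23.67


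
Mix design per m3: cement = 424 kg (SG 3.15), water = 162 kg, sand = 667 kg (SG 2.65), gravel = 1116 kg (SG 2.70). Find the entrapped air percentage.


Vol cement = 424 / (3.15 * 1000) = 0.134603 m3
Vol water = 162 / 1000 = 0.162 m3
Vol sand = 667 / (2.65 * 1000) = 0.251698 m3
Vol gravel = 1116 / (2.70 * 1000) = 0.413333 m3
Total solid + water volume = 0.961635 m3
Air = (1 - 0.961635) * 100 = 3.84%

3.84


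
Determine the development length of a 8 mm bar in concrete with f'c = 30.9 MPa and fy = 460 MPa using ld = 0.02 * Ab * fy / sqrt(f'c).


Ab = pi * 8^2 / 4 = 50.265 mm2
ld = 0.02 * 50.265 * 460 / sqrt(30.9)
= 83.2 mm

83.2


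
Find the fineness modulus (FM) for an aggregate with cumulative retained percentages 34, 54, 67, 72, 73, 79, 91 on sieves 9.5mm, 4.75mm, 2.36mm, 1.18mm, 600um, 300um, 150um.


FM = sum(cumulative % retained) / 100
= 470 / 100
= 4.7

4.7


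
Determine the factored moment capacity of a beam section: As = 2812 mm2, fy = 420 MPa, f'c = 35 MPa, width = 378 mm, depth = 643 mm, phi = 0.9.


a = As * fy / (0.85 * f'c * b)
= 2812 * 420 / (0.85 * 35 * 378)
= 105.0233 mm
Mn = As * fy * (d - a/2) / 10^6
= 697.3903 kN-m
phi*Mn = 0.9 * 697.3903 = 627.65 kN-m

627.65


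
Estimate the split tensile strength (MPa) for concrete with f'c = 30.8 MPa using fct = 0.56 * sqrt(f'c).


fct = 0.56 * sqrt(30.8)
= 0.56 * 5.55
= 3.108 MPa

3.108


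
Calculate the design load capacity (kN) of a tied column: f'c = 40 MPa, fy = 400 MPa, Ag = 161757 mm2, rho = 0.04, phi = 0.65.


Ast = rho * Ag = 0.04 * 161757 = 6470.28 mm2
phi*Pn = 0.65 * 0.80 * (0.85 * 40 * (161757 - 6470.28) + 400 * 6470.28) / 1000
= 4091.29 kN

4091.29


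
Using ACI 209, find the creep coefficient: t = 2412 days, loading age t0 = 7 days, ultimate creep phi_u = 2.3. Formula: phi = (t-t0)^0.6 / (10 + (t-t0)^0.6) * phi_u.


dt = 2412 - 7 = 2405
phi = 2405^0.6 / (10 + 2405^0.6) * 2.3
= 2.103

2.103


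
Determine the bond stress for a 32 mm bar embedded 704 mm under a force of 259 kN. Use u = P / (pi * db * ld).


u = P / (pi * db * ld)
= 259 * 1000 / (pi * 32 * 704)
= 3.66 MPa

3.66


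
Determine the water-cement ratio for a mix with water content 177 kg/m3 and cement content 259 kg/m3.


w/c = water / cement
w/c = 177 / 259 = 0.683

0.683


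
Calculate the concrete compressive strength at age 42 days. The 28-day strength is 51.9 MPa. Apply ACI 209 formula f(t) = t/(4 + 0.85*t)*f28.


f(42) = 42 / (4 + 0.85 * 42) * 51.9
= 42 / 39.7 * 51.9
= 54.91 MPa

54.91


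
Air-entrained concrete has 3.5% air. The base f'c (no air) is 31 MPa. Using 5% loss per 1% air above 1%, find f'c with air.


Strength loss = (3.5 - 1) * 5 = 12.5%
f'c = 31 * (1 - 12.5/100)
= 27.12 MPa

27.12


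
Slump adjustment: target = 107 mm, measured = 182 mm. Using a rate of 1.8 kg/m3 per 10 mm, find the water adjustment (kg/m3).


Difference = 107 - 182 = -75 mm
Water adjustment = -75 * 1.8 / 10 = -13.5 kg/m3

-13.5


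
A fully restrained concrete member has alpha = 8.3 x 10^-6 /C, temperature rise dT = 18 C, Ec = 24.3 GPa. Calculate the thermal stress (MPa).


sigma = alpha * dT * Ec
= 8.3e-6 * 18 * 24.3 * 1000
= 3.63 MPa

3.63


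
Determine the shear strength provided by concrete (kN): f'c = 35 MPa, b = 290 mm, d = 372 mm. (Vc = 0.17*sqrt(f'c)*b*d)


Vc = 0.17 * sqrt(35) * 290 * 372 / 1000
= 108.5 kN

108.5


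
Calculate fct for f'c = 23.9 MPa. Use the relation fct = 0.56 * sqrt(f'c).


fct = 0.56 * sqrt(23.9)
= 0.56 * 4.889
= 2.738 MPa

2.738


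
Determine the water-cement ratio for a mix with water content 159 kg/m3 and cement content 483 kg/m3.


w/c = water / cement
w/c = 159 / 483 = 0.329

0.329


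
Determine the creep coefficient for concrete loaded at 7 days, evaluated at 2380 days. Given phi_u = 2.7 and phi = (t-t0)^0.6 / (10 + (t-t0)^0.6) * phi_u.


dt = 2380 - 7 = 2373
phi = 2373^0.6 / (10 + 2373^0.6) * 2.7
= 2.467

2.467


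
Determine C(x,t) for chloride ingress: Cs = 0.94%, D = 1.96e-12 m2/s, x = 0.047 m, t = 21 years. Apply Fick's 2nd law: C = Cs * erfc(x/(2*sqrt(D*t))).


t_seconds = 21 * 365.25 * 24 * 3600 = 662709600.0 s
arg = 0.047 / (2 * sqrt(1.96e-12 * 662709600.0))
= 0.652
erfc(0.652) = 0.3565
C = 0.94 * 0.3565 = 0.3351%

0.3351


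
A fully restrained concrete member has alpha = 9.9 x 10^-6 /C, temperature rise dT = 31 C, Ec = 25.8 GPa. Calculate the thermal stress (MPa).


sigma = alpha * dT * Ec
= 9.9e-6 * 31 * 25.8 * 1000
= 7.918 MPa

7.918


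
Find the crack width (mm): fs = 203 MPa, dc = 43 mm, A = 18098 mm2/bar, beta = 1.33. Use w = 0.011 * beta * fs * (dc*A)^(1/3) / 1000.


w = 0.011 * beta * fs * (dc * A)^(1/3) / 1000
= 0.011 * 1.33 * 203 * (43 * 18098)^(1/3) / 1000
= 0.273 mm

0.273


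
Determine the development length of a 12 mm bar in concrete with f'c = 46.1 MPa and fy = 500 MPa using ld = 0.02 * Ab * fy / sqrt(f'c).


Ab = pi * 12^2 / 4 = 113.097 mm2
ld = 0.02 * 113.097 * 500 / sqrt(46.1)
= 166.6 mm

166.6


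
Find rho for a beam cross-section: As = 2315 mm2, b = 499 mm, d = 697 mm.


rho = As / (b * d)
= 2315 / (499 * 697)
= 0.0067

0.0067


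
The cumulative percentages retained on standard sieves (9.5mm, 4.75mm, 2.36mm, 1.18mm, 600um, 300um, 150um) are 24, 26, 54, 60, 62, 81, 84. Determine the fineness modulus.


FM = sum(cumulative % retained) / 100
= 391 / 100
= 3.91

3.91


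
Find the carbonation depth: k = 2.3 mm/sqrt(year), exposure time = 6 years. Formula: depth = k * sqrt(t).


depth = k * sqrt(t)
= 2.3 * sqrt(6)
= 5.63 mm

5.63


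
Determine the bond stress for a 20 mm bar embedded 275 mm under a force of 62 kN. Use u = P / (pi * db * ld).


u = P / (pi * db * ld)
= 62 * 1000 / (pi * 20 * 275)
= 3.588 MPa

3.588


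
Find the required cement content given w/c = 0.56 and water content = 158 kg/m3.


Cement = water / (w/c)
= 158 / 0.56
= 282.1 kg/m3

282.1


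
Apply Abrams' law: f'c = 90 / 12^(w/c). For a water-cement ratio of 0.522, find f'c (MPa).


f'c = 90 / 12^0.522
= 90 / 3.659
= 24.6 MPa

24.6


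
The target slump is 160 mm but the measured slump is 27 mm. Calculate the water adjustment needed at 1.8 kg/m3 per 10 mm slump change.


Difference = 160 - 27 = 133 mm
Water adjustment = 133 * 1.8 / 10 = 23.9 kg/m3

23.9


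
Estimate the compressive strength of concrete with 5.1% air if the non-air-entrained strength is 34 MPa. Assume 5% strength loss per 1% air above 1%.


Strength loss = (5.1 - 1) * 5 = 20.5%
f'c = 34 * (1 - 20.5/100)
= 27.03 MPa

27.03


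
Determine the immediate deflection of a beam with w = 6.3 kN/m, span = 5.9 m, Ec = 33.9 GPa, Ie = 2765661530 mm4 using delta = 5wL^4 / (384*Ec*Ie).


Convert: L = 5.9 m = 5900 mm, Ec = 33.9 GPa = 33900 MPa
delta = 5 * 6.3 * 5900^4 / (384 * 33900 * 2765661530)
= 1.06 mm

1.06


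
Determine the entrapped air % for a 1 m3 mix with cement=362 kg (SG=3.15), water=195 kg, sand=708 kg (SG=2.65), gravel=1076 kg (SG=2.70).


Vol cement = 362 / (3.15 * 1000) = 0.114921 m3
Vol water = 195 / 1000 = 0.195 m3
Vol sand = 708 / (2.65 * 1000) = 0.26717 m3
Vol gravel = 1076 / (2.70 * 1000) = 0.398519 m3
Total solid + water volume = 0.975609 m3
Air = (1 - 0.975609) * 100 = 2.44%

2.44


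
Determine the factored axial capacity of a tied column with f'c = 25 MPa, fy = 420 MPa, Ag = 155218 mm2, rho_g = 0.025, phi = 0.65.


Ast = rho * Ag = 0.025 * 155218 = 3880.45 mm2
phi*Pn = 0.65 * 0.80 * (0.85 * 25 * (155218 - 3880.45) + 420 * 3880.45) / 1000
= 2519.77 kN

2519.77


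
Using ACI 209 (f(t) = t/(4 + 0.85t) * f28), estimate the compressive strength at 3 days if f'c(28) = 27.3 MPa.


f(3) = 3 / (4 + 0.85 * 3) * 27.3
= 3 / 6.55 * 27.3
= 12.5 MPa

12.5


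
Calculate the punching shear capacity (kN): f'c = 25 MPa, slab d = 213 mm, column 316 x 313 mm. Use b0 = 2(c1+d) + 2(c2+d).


b0 = 2*(316 + 213) + 2*(313 + 213) = 2110 mm
Vc = 0.33 * sqrt(25) * 2110 * 213 / 1000
= 741.56 kN

741.56


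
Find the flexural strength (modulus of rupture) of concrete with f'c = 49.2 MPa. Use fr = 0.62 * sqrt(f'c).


fr = 0.62 * sqrt(49.2)
= 4.349 MPa

4.349


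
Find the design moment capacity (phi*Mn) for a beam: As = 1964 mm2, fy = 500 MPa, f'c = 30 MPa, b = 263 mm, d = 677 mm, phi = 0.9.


a = As * fy / (0.85 * f'c * b)
= 1964 * 500 / (0.85 * 30 * 263)
= 146.4251 mm
Mn = As * fy * (d - a/2) / 10^6
= 592.9193 kN-m
phi*Mn = 0.9 * 592.9193 = 533.63 kN-m

533.63


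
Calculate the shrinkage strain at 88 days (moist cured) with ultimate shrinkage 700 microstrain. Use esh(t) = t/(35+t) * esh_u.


esh(88) = 88 / (35 + 88) * 700
= 88 / 123 * 700
= 500.8 microstrain

500.8


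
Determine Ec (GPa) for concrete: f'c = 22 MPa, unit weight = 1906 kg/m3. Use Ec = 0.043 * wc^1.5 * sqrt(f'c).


Ec = 0.043 * 1906^1.5 * sqrt(22) / 1000
= 16.78 GPa

16.78


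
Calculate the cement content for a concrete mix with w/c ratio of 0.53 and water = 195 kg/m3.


Cement = water / (w/c)
= 195 / 0.53
= 367.9 kg/m3

367.9


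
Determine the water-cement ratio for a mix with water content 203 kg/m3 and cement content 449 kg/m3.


w/c = water / cement
w/c = 203 / 449 = 0.452

0.452


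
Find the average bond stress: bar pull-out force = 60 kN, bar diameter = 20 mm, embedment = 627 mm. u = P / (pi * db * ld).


u = P / (pi * db * ld)
= 60 * 1000 / (pi * 20 * 627)
= 1.523 MPa

1.523


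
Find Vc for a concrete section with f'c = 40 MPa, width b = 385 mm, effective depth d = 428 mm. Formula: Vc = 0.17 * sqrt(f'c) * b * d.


Vc = 0.17 * sqrt(40) * 385 * 428 / 1000
= 177.17 kN

177.17


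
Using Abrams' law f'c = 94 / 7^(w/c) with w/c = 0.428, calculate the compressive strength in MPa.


f'c = 94 / 7^0.428
= 94 / 2.3
= 40.87 MPa

40.87


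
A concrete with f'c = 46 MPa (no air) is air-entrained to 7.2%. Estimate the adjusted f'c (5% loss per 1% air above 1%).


Strength loss = (7.2 - 1) * 5 = 31.0%
f'c = 46 * (1 - 31.0/100)
= 31.74 MPa

31.74


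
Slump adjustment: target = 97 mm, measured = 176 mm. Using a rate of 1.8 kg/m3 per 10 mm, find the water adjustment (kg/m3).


Difference = 97 - 176 = -79 mm
Water adjustment = -79 * 1.8 / 10 = -14.2 kg/m3

-14.2


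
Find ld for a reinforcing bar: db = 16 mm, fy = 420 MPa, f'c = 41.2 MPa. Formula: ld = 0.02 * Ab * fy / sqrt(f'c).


Ab = pi * 16^2 / 4 = 201.062 mm2
ld = 0.02 * 201.062 * 420 / sqrt(41.2)
= 263.1 mm

263.1


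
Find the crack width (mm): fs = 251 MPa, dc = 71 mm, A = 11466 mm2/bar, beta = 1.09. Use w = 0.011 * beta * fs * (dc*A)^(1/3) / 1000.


w = 0.011 * beta * fs * (dc * A)^(1/3) / 1000
= 0.011 * 1.09 * 251 * (71 * 11466)^(1/3) / 1000
= 0.281 mm

0.281


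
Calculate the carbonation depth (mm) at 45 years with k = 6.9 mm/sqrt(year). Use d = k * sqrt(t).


depth = k * sqrt(t)
= 6.9 * sqrt(45)
= 46.29 mm

46.29


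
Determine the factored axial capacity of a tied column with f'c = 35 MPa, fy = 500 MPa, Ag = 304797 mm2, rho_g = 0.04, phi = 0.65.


Ast = rho * Ag = 0.04 * 304797 = 12191.88 mm2
phi*Pn = 0.65 * 0.80 * (0.85 * 35 * (304797 - 12191.88) + 500 * 12191.88) / 1000
= 7696.49 kN

7696.49


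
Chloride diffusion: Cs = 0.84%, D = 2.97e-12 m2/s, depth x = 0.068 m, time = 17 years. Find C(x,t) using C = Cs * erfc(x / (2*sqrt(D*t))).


t_seconds = 17 * 365.25 * 24 * 3600 = 536479200.0 s
arg = 0.068 / (2 * sqrt(2.97e-12 * 536479200.0))
= 0.8518
erfc(0.8518) = 0.2284
C = 0.84 * 0.2284 = 0.1918%

0.1918


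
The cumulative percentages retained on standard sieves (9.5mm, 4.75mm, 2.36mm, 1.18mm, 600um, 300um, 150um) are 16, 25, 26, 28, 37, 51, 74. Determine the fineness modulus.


FM = sum(cumulative % retained) / 100
= 257 / 100
= 2.57

2.57


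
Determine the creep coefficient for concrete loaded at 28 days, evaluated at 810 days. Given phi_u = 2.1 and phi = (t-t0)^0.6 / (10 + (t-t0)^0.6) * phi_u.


dt = 810 - 28 = 782
phi = 782^0.6 / (10 + 782^0.6) * 2.1
= 1.774

1.774


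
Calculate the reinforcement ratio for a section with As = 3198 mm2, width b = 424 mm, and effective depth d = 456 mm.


rho = As / (b * d)
= 3198 / (424 * 456)
= 0.0165

0.0165


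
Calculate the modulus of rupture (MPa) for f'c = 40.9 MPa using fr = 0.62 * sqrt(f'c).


fr = 0.62 * sqrt(40.9)
= 3.965 MPa

3.965


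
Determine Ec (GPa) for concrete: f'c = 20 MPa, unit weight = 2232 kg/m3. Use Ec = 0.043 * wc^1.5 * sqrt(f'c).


Ec = 0.043 * 2232^1.5 * sqrt(20) / 1000
= 20.28 GPa

20.28


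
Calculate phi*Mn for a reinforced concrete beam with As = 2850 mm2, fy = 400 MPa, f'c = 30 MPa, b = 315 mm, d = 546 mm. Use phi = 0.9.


a = As * fy / (0.85 * f'c * b)
= 2850 * 400 / (0.85 * 30 * 315)
= 141.9234 mm
Mn = As * fy * (d - a/2) / 10^6
= 541.5436 kN-m
phi*Mn = 0.9 * 541.5436 = 487.39 kN-m

487.39


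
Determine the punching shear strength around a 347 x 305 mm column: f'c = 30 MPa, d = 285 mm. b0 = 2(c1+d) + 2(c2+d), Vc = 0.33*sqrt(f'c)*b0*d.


b0 = 2*(347 + 285) + 2*(305 + 285) = 2444 mm
Vc = 0.33 * sqrt(30) * 2444 * 285 / 1000
= 1258.99 kN

1258.99


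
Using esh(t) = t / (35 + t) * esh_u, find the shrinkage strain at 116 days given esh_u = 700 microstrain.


esh(116) = 116 / (35 + 116) * 700
= 116 / 151 * 700
= 537.7 microstrain

537.7


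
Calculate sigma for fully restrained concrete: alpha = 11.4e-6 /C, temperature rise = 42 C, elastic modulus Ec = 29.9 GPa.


sigma = alpha * dT * Ec
= 11.4e-6 * 42 * 29.9 * 1000
= 14.316 MPa

14.316


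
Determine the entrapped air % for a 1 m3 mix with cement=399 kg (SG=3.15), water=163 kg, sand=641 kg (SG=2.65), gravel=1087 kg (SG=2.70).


Vol cement = 399 / (3.15 * 1000) = 0.126667 m3
Vol water = 163 / 1000 = 0.163 m3
Vol sand = 641 / (2.65 * 1000) = 0.241887 m3
Vol gravel = 1087 / (2.70 * 1000) = 0.402593 m3
Total solid + water volume = 0.934146 m3
Air = (1 - 0.934146) * 100 = 6.59%

6.59


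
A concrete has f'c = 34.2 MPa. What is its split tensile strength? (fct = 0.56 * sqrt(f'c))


fct = 0.56 * sqrt(34.2)
= 0.56 * 5.848
= 3.275 MPa

3.275


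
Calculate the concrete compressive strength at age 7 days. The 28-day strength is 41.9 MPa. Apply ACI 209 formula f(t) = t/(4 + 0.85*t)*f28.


f(7) = 7 / (4 + 0.85 * 7) * 41.9
= 7 / 9.95 * 41.9
= 29.48 MPa

29.48


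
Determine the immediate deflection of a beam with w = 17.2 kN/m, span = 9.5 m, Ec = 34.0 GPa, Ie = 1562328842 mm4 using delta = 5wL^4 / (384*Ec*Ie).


Convert: L = 9.5 m = 9500 mm, Ec = 34.0 GPa = 34000 MPa
delta = 5 * 17.2 * 9500^4 / (384 * 34000 * 1562328842)
= 34.34 mm

34.34


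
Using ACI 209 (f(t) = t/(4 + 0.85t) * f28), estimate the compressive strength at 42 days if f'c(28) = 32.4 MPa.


f(42) = 42 / (4 + 0.85 * 42) * 32.4
= 42 / 39.7 * 32.4
= 34.28 MPa

34.28


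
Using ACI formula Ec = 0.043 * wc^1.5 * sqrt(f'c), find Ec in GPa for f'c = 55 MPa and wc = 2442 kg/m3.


Ec = 0.043 * 2442^1.5 * sqrt(55) / 1000
= 38.48 GPa

38.48


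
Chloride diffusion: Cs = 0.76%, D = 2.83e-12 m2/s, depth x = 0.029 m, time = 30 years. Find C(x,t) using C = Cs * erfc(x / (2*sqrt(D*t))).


t_seconds = 30 * 365.25 * 24 * 3600 = 946728000.0 s
arg = 0.029 / (2 * sqrt(2.83e-12 * 946728000.0))
= 0.2801
erfc(0.2801) = 0.692
C = 0.76 * 0.692 = 0.5259%

0.5259


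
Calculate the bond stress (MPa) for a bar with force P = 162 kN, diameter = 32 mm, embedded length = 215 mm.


u = P / (pi * db * ld)
= 162 * 1000 / (pi * 32 * 215)
= 7.495 MPa

7.495


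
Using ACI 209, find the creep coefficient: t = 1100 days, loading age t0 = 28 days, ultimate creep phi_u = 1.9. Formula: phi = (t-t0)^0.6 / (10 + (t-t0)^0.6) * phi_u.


dt = 1100 - 28 = 1072
phi = 1072^0.6 / (10 + 1072^0.6) * 1.9
= 1.649

1.649


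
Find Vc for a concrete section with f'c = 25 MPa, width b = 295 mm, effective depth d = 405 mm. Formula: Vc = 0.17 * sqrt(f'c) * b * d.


Vc = 0.17 * sqrt(25) * 295 * 405 / 1000
= 101.55 kN

101.55


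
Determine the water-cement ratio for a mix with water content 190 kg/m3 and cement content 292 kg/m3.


w/c = water / cement
w/c = 190 / 292 = 0.651

0.651


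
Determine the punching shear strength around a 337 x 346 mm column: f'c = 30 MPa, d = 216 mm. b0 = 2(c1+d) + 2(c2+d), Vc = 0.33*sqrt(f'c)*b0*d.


b0 = 2*(337 + 216) + 2*(346 + 216) = 2230 mm
Vc = 0.33 * sqrt(30) * 2230 * 216 / 1000
= 870.63 kN

870.63


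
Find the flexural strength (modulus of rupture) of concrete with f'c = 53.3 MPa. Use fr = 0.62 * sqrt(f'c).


fr = 0.62 * sqrt(53.3)
= 4.526 MPa

4.526


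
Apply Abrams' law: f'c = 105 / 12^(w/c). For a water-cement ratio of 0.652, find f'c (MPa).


f'c = 105 / 12^0.652
= 105 / 5.054
= 20.78 MPa

20.78


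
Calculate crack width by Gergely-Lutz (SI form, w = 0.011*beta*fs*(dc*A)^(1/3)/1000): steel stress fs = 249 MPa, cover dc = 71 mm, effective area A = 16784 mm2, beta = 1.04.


w = 0.011 * beta * fs * (dc * A)^(1/3) / 1000
= 0.011 * 1.04 * 249 * (71 * 16784)^(1/3) / 1000
= 0.302 mm

0.302


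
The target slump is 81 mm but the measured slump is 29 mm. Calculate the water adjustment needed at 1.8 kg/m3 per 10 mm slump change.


Difference = 81 - 29 = 52 mm
Water adjustment = 52 * 1.8 / 10 = 9.4 kg/m3

9.4


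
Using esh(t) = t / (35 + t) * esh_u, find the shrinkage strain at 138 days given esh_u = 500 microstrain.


esh(138) = 138 / (35 + 138) * 500
= 138 / 173 * 500
= 398.8 microstrain

398.8


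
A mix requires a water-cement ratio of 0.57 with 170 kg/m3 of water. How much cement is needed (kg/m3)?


Cement = water / (w/c)
= 170 / 0.57
= 298.2 kg/m3

298.2


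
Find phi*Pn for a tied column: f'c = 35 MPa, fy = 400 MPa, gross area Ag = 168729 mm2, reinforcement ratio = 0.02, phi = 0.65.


Ast = rho * Ag = 0.02 * 168729 = 3374.58 mm2
phi*Pn = 0.65 * 0.80 * (0.85 * 35 * (168729 - 3374.58) + 400 * 3374.58) / 1000
= 3259.95 kN

3259.95


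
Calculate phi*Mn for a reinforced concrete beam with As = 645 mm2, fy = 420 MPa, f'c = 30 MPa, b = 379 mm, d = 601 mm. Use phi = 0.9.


a = As * fy / (0.85 * f'c * b)
= 645 * 420 / (0.85 * 30 * 379)
= 28.0304 mm
Mn = As * fy * (d - a/2) / 10^6
= 159.0142 kN-m
phi*Mn = 0.9 * 159.0142 = 143.11 kN-m

143.11


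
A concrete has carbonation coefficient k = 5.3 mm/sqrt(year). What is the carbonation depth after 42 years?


depth = k * sqrt(t)
= 5.3 * sqrt(42)
= 34.35 mm

34.35


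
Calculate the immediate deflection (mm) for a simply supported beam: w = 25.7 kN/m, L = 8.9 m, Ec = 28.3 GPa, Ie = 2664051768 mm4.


Convert: L = 8.9 m = 8900 mm, Ec = 28.3 GPa = 28300 MPa
delta = 5 * 25.7 * 8900^4 / (384 * 28300 * 2664051768)
= 27.85 mm

27.85


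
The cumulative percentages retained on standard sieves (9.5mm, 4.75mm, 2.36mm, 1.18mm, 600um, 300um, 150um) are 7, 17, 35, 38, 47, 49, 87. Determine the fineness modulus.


FM = sum(cumulative % retained) / 100
= 280 / 100
= 2.8

2.8


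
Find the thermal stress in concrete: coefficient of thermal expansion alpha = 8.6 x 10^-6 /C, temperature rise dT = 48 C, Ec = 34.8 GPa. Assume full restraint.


sigma = alpha * dT * Ec
= 8.6e-6 * 48 * 34.8 * 1000
= 14.365 MPa

14.365


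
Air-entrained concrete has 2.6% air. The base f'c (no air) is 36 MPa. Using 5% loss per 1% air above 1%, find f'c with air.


Strength loss = (2.6 - 1) * 5 = 8.0%
f'c = 36 * (1 - 8.0/100)
= 33.12 MPa

33.12


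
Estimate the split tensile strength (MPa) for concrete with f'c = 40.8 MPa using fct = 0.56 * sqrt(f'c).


fct = 0.56 * sqrt(40.8)
= 0.56 * 6.387
= 3.577 MPa

3.577


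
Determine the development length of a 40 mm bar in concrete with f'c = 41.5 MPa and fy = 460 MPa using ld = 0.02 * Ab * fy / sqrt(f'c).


Ab = pi * 40^2 / 4 = 1256.637 mm2
ld = 0.02 * 1256.637 * 460 / sqrt(41.5)
= 1794.6 mm

1794.6


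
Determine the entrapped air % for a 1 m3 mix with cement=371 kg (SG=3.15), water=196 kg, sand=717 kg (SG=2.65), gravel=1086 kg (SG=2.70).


Vol cement = 371 / (3.15 * 1000) = 0.117778 m3
Vol water = 196 / 1000 = 0.196 m3
Vol sand = 717 / (2.65 * 1000) = 0.270566 m3
Vol gravel = 1086 / (2.70 * 1000) = 0.402222 m3
Total solid + water volume = 0.986566 m3
Air = (1 - 0.986566) * 100 = 1.34%

1.34


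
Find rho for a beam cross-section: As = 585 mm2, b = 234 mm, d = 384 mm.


rho = As / (b * d)
= 585 / (234 * 384)
= 0.0065

0.0065
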